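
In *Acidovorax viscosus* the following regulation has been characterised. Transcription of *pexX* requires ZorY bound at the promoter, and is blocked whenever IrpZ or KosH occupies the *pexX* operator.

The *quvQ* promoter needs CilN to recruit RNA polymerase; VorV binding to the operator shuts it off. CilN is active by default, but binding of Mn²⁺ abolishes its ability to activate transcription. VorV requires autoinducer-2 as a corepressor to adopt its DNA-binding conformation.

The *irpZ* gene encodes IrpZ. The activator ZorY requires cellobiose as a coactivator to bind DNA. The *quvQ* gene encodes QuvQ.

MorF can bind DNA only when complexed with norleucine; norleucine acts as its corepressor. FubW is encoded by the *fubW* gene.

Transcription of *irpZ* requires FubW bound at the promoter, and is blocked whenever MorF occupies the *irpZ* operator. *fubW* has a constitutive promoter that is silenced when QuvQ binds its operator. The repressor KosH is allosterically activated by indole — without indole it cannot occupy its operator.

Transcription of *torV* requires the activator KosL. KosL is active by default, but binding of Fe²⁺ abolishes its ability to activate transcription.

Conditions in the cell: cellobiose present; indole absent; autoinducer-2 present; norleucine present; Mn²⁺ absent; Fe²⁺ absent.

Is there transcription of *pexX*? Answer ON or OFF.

ON

Mn²⁺ is absent, so CilN is active.
Autoinducer-2 is present, so VorV is active.
With repressor VorV bound, *quvQ* is not transcribed.
So QuvQ is not produced.
With no repressor bound, *fubW* is transcribed.
So FubW is produced and active.
Norleucine is present, so MorF is active.
With repressor MorF bound, *irpZ* is not transcribed.
So IrpZ is not produced.
Cellobiose is present, so ZorY is active.
Indole is absent, so KosH is inactive.
No repressor is bound and ZorY is active, so *pexX* is transcribed.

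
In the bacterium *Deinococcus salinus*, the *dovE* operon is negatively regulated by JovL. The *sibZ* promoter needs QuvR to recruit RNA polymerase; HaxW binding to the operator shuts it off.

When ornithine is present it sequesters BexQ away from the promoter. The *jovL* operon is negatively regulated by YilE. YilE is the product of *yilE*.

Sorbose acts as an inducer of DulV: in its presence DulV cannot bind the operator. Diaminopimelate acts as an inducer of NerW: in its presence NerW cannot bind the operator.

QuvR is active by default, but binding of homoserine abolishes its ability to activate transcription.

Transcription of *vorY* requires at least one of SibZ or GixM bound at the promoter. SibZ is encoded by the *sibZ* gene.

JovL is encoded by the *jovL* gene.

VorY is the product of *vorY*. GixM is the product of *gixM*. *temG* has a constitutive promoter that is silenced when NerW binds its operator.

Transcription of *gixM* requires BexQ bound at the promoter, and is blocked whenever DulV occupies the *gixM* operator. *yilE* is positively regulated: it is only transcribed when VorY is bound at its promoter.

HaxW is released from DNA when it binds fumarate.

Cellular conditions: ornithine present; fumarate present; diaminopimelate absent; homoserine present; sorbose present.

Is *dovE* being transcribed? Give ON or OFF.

Homoserine is present, so QuvR is inactive.
Fumarate is present, so HaxW is inactive.
Required activator QuvR is absent, so *sibZ* is not transcribed.
So SibZ is not produced.
Sorbose is present, so DulV is inactive.
Ornithine is present, so BexQ is inactive.
Required activator BexQ is absent, so *gixM* is not transcribed.
So GixM is not produced.
No activator is available at the *vorY* promoter, so *vorY* is not transcribed.
So VorY is not produced.
Required activator VorY is absent, so *yilE* is not transcribed.
So YilE is not produced.
With no repressor bound, *jovL* is transcribed.
So JovL is produced and active.
With repressor JovL bound, *dovE* is not transcribed.

OFF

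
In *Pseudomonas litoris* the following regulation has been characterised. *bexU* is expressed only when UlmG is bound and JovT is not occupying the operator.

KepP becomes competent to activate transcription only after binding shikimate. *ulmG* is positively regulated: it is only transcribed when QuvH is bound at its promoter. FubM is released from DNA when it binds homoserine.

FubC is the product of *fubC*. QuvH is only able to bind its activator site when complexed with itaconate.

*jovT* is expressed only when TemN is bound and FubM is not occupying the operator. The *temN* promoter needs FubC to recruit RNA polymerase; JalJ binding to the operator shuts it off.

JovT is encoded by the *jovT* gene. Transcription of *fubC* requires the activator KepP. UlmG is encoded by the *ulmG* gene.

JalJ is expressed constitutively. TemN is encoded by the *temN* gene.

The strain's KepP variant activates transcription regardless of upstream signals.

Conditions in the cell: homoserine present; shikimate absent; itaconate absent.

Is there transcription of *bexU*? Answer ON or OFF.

Homoserine is present, so FubM is inactive.
JalJ is produced constitutively and is active.
KepP is constitutively active in this strain.
No repressor is bound and KepP is active, so *fubC* is transcribed.
So FubC is produced and active.
With repressor JalJ bound, *temN* is not transcribed.
So TemN is not produced.
Required activator TemN is absent, so *jovT* is not transcribed.
So JovT is not produced.
Itaconate is absent, so QuvH is inactive.
Required activator QuvH is absent, so *ulmG* is not transcribed.
So UlmG is not produced.
Required activator UlmG is absent, so *bexU* is not transcribed.

OFF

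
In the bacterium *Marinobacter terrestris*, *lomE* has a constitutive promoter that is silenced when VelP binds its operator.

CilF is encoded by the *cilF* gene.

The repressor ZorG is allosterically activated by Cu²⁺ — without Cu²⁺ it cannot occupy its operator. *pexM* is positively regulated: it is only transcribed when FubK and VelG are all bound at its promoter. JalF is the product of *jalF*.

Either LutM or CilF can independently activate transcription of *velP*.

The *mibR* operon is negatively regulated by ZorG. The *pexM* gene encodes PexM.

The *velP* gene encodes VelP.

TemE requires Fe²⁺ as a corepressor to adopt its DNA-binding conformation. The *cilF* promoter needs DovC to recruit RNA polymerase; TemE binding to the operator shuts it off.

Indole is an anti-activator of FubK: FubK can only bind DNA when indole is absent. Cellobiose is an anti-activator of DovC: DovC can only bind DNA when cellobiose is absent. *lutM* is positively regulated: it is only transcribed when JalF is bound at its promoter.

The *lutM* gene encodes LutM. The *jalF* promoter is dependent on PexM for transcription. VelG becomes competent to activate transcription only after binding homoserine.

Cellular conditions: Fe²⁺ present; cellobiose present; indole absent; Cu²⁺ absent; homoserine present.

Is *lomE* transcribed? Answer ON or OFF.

OFF

Indole is absent, so FubK is active.
Homoserine is present, so VelG is active.
No repressor is bound and FubK and VelG are active, so *pexM* is transcribed.
So PexM is produced and active.
No repressor is bound and PexM is active, so *jalF* is transcribed.
So JalF is produced and active.
No repressor is bound and JalF is active, so *lutM* is transcribed.
So LutM is produced and active.
Fe²⁺ is present, so TemE is active.
Cellobiose is present, so DovC is inactive.
With repressor TemE bound, *cilF* is not transcribed.
So CilF is not produced.
Activator LutM is present, so *velP* is transcribed.
So VelP is produced and active.
With repressor VelP bound, *lomE* is not transcribed.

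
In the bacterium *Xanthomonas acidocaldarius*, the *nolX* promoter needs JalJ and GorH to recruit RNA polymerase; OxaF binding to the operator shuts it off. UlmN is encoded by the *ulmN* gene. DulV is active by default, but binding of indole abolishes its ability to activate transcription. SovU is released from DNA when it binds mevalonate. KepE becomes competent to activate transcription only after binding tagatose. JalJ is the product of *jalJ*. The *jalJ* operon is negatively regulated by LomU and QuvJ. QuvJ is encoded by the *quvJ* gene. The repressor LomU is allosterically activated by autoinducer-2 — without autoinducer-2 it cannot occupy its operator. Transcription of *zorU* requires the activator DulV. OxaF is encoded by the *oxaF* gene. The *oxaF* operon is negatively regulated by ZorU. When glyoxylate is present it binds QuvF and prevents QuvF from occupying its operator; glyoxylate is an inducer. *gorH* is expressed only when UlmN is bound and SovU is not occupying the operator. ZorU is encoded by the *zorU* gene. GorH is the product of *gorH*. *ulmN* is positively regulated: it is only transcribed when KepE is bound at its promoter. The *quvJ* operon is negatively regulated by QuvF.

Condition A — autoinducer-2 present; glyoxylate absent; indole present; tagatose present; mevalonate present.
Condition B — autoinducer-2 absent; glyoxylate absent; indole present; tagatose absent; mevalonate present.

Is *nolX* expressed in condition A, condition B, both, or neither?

Condition A:
Autoinducer-2 is present, so LomU is active.
Glyoxylate is absent, so QuvF is active.
With repressor QuvF bound, *quvJ* is not transcribed.
So QuvJ is not produced.
With repressor LomU bound, *jalJ* is not transcribed.
So JalJ is not produced.
Indole is present, so DulV is inactive.
Required activator DulV is absent, so *zorU* is not transcribed.
So ZorU is not produced.
With no repressor bound, *oxaF* is transcribed.
So OxaF is produced and active.
Tagatose is present, so KepE is active.
No repressor is bound and KepE is active, so *ulmN* is transcribed.
So UlmN is produced and active.
Mevalonate is present, so SovU is inactive.
No repressor is bound and UlmN is active, so *gorH* is transcribed.
So GorH is produced and active.
With repressor OxaF bound, *nolX* is not transcribed.
→ *nolX* is OFF in A.
Condition B:
Autoinducer-2 is absent, so LomU is inactive.
Glyoxylate is absent, so QuvF is active.
With repressor QuvF bound, *quvJ* is not transcribed.
So QuvJ is not produced.
With no repressor bound, *jalJ* is transcribed.
So JalJ is produced and active.
Indole is present, so DulV is inactive.
Required activator DulV is absent, so *zorU* is not transcribed.
So ZorU is not produced.
With no repressor bound, *oxaF* is transcribed.
So OxaF is produced and active.
Tagatose is absent, so KepE is inactive.
Required activator KepE is absent, so *ulmN* is not transcribed.
So UlmN is not produced.
Mevalonate is present, so SovU is inactive.
Required activator UlmN is absent, so *gorH* is not transcribed.
So GorH is not produced.
With repressor OxaF bound, *nolX* is not transcribed.
→ *nolX* is OFF in B.

neither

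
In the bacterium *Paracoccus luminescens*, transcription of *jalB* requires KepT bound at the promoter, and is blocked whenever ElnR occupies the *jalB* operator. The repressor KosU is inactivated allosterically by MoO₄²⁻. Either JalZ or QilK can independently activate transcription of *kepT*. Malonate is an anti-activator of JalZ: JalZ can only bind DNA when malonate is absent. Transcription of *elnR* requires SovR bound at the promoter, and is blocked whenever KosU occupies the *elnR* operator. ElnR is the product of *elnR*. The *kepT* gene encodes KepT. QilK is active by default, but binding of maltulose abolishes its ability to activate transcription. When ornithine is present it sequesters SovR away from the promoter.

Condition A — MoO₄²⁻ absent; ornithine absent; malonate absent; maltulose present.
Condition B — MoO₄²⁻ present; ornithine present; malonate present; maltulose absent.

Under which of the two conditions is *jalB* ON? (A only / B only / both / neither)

both

Condition A:
MoO₄²⁻ is absent, so KosU is active.
Ornithine is absent, so SovR is active.
With repressor KosU bound, *elnR* is not transcribed.
So ElnR is not produced.
Malonate is absent, so JalZ is active.
Maltulose is present, so QilK is inactive.
Activator JalZ is present, so *kepT* is transcribed.
So KepT is produced and active.
No repressor is bound and KepT is active, so *jalB* is transcribed.
→ *jalB* is ON in A.
Condition B:
MoO₄²⁻ is present, so KosU is inactive.
Ornithine is present, so SovR is inactive.
Required activator SovR is absent, so *elnR* is not transcribed.
So ElnR is not produced.
Malonate is present, so JalZ is inactive.
Maltulose is absent, so QilK is active.
Activator QilK is present, so *kepT* is transcribed.
So KepT is produced and active.
No repressor is bound and KepT is active, so *jalB* is transcribed.
→ *jalB* is ON in B.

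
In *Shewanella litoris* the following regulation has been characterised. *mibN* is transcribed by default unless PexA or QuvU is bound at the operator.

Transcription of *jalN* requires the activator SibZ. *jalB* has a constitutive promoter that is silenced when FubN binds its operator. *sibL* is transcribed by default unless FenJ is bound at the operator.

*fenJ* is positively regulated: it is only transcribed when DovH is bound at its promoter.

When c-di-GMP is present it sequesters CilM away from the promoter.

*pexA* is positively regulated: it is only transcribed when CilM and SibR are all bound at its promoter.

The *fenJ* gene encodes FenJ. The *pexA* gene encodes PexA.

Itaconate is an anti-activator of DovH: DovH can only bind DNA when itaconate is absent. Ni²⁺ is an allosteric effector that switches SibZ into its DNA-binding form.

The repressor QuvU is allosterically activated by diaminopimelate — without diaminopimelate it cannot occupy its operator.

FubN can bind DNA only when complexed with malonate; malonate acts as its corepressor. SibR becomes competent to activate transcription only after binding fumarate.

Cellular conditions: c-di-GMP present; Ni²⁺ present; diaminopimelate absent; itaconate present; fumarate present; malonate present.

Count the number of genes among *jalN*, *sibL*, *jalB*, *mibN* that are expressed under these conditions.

3

Ni²⁺ is present, so SibZ is active.
No repressor is bound and SibZ is active, so *jalN* is transcribed.
→ *jalN* is ON.
Itaconate is present, so DovH is inactive.
Required activator DovH is absent, so *fenJ* is not transcribed.
So FenJ is not produced.
With no repressor bound, *sibL* is transcribed.
→ *sibL* is ON.
Malonate is present, so FubN is active.
With repressor FubN bound, *jalB* is not transcribed.
→ *jalB* is OFF.
c-di-GMP is present, so CilM is inactive.
Fumarate is present, so SibR is active.
Required activator CilM is absent, so *pexA* is not transcribed.
So PexA is not produced.
Diaminopimelate is absent, so QuvU is inactive.
With no repressor bound, *mibN* is transcribed.
→ *mibN* is ON.
3 of the 4 genes are transcribed.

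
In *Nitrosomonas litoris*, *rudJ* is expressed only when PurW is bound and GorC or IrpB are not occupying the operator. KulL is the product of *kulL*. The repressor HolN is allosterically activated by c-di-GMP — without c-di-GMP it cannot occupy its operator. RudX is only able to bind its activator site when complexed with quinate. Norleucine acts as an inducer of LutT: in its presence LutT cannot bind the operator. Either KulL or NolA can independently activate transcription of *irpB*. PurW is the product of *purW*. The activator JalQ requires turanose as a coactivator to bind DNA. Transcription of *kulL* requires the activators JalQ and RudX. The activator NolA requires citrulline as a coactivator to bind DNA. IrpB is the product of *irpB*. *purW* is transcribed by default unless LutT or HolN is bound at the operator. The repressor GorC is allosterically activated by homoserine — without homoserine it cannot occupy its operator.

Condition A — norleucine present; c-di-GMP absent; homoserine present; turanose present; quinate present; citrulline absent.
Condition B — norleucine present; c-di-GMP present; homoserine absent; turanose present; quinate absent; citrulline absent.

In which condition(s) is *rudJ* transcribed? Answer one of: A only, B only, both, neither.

neither

Condition A:
Norleucine is present, so LutT is inactive.
c-di-GMP is absent, so HolN is inactive.
With no repressor bound, *purW* is transcribed.
So PurW is produced and active.
Homoserine is present, so GorC is active.
Turanose is present, so JalQ is active.
Quinate is present, so RudX is active.
No repressor is bound and JalQ and RudX are active, so *kulL* is transcribed.
So KulL is produced and active.
Citrulline is absent, so NolA is inactive.
Activator KulL is present, so *irpB* is transcribed.
So IrpB is produced and active.
With repressor GorC bound, *rudJ* is not transcribed.
→ *rudJ* is OFF in A.
Condition B:
Norleucine is present, so LutT is inactive.
c-di-GMP is present, so HolN is active.
With repressor HolN bound, *purW* is not transcribed.
So PurW is not produced.
Homoserine is absent, so GorC is inactive.
Turanose is present, so JalQ is active.
Quinate is absent, so RudX is inactive.
Required activator RudX is absent, so *kulL* is not transcribed.
So KulL is not produced.
Citrulline is absent, so NolA is inactive.
No activator is available at the *irpB* promoter, so *irpB* is not transcribed.
So IrpB is not produced.
Required activator PurW is absent, so *rudJ* is not transcribed.
→ *rudJ* is OFF in B.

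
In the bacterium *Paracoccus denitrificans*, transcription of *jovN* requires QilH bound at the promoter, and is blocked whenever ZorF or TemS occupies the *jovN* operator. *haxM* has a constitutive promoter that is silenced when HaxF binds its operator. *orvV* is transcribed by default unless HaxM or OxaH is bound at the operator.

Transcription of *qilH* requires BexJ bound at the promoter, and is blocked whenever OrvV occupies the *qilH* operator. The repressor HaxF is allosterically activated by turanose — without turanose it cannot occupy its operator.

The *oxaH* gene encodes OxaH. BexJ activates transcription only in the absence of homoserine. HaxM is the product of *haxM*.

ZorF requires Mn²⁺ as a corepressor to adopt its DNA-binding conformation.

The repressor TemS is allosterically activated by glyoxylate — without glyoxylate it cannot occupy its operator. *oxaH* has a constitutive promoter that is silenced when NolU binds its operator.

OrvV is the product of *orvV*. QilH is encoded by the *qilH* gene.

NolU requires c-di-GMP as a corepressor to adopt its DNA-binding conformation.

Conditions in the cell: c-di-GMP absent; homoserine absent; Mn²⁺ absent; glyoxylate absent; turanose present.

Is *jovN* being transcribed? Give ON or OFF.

Homoserine is absent, so BexJ is active.
Turanose is present, so HaxF is active.
With repressor HaxF bound, *haxM* is not transcribed.
So HaxM is not produced.
c-di-GMP is absent, so NolU is inactive.
With no repressor bound, *oxaH* is transcribed.
So OxaH is produced and active.
With repressor OxaH bound, *orvV* is not transcribed.
So OrvV is not produced.
No repressor is bound and BexJ is active, so *qilH* is transcribed.
So QilH is produced and active.
Mn²⁺ is absent, so ZorF is inactive.
Glyoxylate is absent, so TemS is inactive.
No repressor is bound and QilH is active, so *jovN* is transcribed.

ON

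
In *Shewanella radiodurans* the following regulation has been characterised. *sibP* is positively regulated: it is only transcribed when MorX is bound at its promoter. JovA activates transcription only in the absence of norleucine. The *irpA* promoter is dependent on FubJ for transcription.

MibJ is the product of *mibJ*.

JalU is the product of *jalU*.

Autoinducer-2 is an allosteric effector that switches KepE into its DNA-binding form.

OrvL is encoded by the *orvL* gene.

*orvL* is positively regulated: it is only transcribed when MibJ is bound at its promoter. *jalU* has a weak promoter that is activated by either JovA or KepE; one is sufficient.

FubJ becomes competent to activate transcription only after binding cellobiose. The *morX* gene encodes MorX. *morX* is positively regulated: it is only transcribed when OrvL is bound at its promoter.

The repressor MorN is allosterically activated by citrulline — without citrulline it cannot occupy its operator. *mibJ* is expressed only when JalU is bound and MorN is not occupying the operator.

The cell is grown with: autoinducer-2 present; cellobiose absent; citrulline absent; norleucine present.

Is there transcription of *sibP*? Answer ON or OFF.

ON

Norleucine is present, so JovA is inactive.
Autoinducer-2 is present, so KepE is active.
Activator KepE is present, so *jalU* is transcribed.
So JalU is produced and active.
Citrulline is absent, so MorN is inactive.
No repressor is bound and JalU is active, so *mibJ* is transcribed.
So MibJ is produced and active.
No repressor is bound and MibJ is active, so *orvL* is transcribed.
So OrvL is produced and active.
No repressor is bound and OrvL is active, so *morX* is transcribed.
So MorX is produced and active.
No repressor is bound and MorX is active, so *sibP* is transcribed.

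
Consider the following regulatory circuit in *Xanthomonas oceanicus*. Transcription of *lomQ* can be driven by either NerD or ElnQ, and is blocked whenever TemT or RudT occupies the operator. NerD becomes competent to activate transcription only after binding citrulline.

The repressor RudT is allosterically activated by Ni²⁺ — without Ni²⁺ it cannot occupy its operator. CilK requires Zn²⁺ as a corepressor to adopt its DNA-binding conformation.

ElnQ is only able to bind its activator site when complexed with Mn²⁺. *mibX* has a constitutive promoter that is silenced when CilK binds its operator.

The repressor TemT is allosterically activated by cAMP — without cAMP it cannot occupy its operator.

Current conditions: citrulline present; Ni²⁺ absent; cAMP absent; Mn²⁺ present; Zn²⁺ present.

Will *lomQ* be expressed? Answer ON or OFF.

ON

Citrulline is present, so NerD is active.
cAMP is absent, so TemT is inactive.
Ni²⁺ is absent, so RudT is inactive.
Mn²⁺ is present, so ElnQ is active.
Activator NerD is present, so *lomQ* is transcribed.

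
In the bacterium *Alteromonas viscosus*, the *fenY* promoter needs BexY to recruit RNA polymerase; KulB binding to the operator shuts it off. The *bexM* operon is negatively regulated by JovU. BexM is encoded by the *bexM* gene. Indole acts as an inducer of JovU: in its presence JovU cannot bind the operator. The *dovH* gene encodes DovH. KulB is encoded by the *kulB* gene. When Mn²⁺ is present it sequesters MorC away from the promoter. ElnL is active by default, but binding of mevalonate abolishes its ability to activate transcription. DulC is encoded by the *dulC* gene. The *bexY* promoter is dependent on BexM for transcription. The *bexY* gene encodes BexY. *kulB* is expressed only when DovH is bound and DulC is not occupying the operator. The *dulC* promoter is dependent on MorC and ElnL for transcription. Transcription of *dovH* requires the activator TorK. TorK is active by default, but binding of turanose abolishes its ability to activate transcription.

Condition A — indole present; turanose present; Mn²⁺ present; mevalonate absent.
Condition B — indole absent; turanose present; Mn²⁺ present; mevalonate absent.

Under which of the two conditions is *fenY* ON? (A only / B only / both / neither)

Condition A:
Indole is present, so JovU is inactive.
With no repressor bound, *bexM* is transcribed.
So BexM is produced and active.
No repressor is bound and BexM is active, so *bexY* is transcribed.
So BexY is produced and active.
Turanose is present, so TorK is inactive.
Required activator TorK is absent, so *dovH* is not transcribed.
So DovH is not produced.
Mn²⁺ is present, so MorC is inactive.
Mevalonate is absent, so ElnL is active.
Required activator MorC is absent, so *dulC* is not transcribed.
So DulC is not produced.
Required activator DovH is absent, so *kulB* is not transcribed.
So KulB is not produced.
No repressor is bound and BexY is active, so *fenY* is transcribed.
→ *fenY* is ON in A.
Condition B:
Indole is absent, so JovU is active.
With repressor JovU bound, *bexM* is not transcribed.
So BexM is not produced.
Required activator BexM is absent, so *bexY* is not transcribed.
So BexY is not produced.
Turanose is present, so TorK is inactive.
Required activator TorK is absent, so *dovH* is not transcribed.
So DovH is not produced.
Mn²⁺ is present, so MorC is inactive.
Mevalonate is absent, so ElnL is active.
Required activator MorC is absent, so *dulC* is not transcribed.
So DulC is not produced.
Required activator DovH is absent, so *kulB* is not transcribed.
So KulB is not produced.
Required activator BexY is absent, so *fenY* is not transcribed.
→ *fenY* is OFF in B.

A only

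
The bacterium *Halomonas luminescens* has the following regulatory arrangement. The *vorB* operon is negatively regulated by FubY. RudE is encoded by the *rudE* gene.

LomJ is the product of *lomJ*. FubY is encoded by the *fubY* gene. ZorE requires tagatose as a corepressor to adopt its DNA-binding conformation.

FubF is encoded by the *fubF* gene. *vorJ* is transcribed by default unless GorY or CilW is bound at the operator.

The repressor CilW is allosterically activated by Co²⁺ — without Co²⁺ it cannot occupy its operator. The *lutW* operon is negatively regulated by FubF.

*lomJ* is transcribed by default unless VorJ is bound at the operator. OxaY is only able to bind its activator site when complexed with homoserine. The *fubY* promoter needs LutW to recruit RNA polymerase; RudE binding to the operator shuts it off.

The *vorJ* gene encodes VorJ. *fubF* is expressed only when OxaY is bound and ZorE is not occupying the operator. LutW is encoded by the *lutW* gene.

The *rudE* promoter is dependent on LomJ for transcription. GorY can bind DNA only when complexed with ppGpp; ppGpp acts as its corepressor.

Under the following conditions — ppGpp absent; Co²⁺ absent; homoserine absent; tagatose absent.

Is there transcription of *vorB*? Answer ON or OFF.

OFF

ppGpp is absent, so GorY is inactive.
Co²⁺ is absent, so CilW is inactive.
With no repressor bound, *vorJ* is transcribed.
So VorJ is produced and active.
With repressor VorJ bound, *lomJ* is not transcribed.
So LomJ is not produced.
Required activator LomJ is absent, so *rudE* is not transcribed.
So RudE is not produced.
Homoserine is absent, so OxaY is inactive.
Tagatose is absent, so ZorE is inactive.
Required activator OxaY is absent, so *fubF* is not transcribed.
So FubF is not produced.
With no repressor bound, *lutW* is transcribed.
So LutW is produced and active.
No repressor is bound and LutW is active, so *fubY* is transcribed.
So FubY is produced and active.
With repressor FubY bound, *vorB* is not transcribed.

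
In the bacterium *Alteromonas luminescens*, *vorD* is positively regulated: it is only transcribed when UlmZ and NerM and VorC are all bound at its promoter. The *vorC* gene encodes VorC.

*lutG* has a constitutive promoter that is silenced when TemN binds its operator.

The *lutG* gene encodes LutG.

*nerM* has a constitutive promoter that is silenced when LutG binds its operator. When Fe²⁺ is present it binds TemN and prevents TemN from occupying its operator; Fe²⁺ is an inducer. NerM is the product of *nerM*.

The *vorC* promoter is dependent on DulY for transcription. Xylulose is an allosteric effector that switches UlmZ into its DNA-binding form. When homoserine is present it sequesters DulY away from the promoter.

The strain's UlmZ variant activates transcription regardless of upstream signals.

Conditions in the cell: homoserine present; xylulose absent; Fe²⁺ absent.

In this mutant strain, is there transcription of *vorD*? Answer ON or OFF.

UlmZ is constitutively active in this strain.
Fe²⁺ is absent, so TemN is active.
With repressor TemN bound, *lutG* is not transcribed.
So LutG is not produced.
With no repressor bound, *nerM* is transcribed.
So NerM is produced and active.
Homoserine is present, so DulY is inactive.
Required activator DulY is absent, so *vorC* is not transcribed.
So VorC is not produced.
Required activator VorC is absent, so *vorD* is not transcribed.

OFF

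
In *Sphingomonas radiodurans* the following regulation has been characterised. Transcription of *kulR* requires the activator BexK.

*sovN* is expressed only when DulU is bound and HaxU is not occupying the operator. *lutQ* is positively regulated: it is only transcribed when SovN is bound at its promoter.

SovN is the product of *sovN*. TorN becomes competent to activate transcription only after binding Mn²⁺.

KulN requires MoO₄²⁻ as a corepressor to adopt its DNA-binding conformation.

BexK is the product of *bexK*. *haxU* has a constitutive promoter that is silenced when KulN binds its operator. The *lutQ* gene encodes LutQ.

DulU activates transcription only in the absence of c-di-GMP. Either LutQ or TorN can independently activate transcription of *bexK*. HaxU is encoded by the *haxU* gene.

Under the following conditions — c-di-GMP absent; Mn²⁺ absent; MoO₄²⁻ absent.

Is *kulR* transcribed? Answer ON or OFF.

MoO₄²⁻ is absent, so KulN is inactive.
With no repressor bound, *haxU* is transcribed.
So HaxU is produced and active.
c-di-GMP is absent, so DulU is active.
With repressor HaxU bound, *sovN* is not transcribed.
So SovN is not produced.
Required activator SovN is absent, so *lutQ* is not transcribed.
So LutQ is not produced.
Mn²⁺ is absent, so TorN is inactive.
No activator is available at the *bexK* promoter, so *bexK* is not transcribed.
So BexK is not produced.
Required activator BexK is absent, so *kulR* is not transcribed.

OFF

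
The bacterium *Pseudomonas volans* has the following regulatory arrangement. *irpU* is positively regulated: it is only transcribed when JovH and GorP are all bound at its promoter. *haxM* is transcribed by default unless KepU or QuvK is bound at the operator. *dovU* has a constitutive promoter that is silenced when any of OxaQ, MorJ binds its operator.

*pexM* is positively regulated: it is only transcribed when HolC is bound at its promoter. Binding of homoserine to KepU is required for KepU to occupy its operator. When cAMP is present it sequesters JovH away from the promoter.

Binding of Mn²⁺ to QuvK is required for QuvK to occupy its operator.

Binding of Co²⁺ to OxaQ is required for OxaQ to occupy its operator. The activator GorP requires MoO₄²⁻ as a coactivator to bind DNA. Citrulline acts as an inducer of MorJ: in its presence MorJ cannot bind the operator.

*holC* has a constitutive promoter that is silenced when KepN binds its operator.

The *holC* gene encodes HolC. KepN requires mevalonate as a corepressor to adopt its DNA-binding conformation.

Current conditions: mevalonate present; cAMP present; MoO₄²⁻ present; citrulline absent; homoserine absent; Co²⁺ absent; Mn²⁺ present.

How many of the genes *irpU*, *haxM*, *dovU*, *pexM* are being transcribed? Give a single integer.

0

cAMP is present, so JovH is inactive.
MoO₄²⁻ is present, so GorP is active.
Required activator JovH is absent, so *irpU* is not transcribed.
→ *irpU* is OFF.
Homoserine is absent, so KepU is inactive.
Mn²⁺ is present, so QuvK is active.
With repressor QuvK bound, *haxM* is not transcribed.
→ *haxM* is OFF.
Co²⁺ is absent, so OxaQ is inactive.
Citrulline is absent, so MorJ is active.
With repressor MorJ bound, *dovU* is not transcribed.
→ *dovU* is OFF.
Mevalonate is present, so KepN is active.
With repressor KepN bound, *holC* is not transcribed.
So HolC is not produced.
Required activator HolC is absent, so *pexM* is not transcribed.
→ *pexM* is OFF.
0 of the 4 genes are transcribed.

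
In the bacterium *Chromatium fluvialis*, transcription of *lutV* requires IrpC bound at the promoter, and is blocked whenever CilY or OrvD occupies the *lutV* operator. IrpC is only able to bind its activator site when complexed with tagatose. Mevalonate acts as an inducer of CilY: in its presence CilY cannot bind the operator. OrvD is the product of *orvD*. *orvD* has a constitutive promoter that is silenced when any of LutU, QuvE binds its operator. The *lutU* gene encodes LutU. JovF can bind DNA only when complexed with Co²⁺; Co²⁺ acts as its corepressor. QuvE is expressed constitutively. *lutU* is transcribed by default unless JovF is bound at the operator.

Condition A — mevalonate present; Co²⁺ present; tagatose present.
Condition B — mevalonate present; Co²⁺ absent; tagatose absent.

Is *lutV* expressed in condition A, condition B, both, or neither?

Condition A:
Mevalonate is present, so CilY is inactive.
Co²⁺ is present, so JovF is active.
With repressor JovF bound, *lutU* is not transcribed.
So LutU is not produced.
QuvE is produced constitutively and is active.
With repressor QuvE bound, *orvD* is not transcribed.
So OrvD is not produced.
Tagatose is present, so IrpC is active.
No repressor is bound and IrpC is active, so *lutV* is transcribed.
→ *lutV* is ON in A.
Condition B:
Mevalonate is present, so CilY is inactive.
Co²⁺ is absent, so JovF is inactive.
With no repressor bound, *lutU* is transcribed.
So LutU is produced and active.
QuvE is produced constitutively and is active.
With repressor LutU bound, *orvD* is not transcribed.
So OrvD is not produced.
Tagatose is absent, so IrpC is inactive.
Required activator IrpC is absent, so *lutV* is not transcribed.
→ *lutV* is OFF in B.

A only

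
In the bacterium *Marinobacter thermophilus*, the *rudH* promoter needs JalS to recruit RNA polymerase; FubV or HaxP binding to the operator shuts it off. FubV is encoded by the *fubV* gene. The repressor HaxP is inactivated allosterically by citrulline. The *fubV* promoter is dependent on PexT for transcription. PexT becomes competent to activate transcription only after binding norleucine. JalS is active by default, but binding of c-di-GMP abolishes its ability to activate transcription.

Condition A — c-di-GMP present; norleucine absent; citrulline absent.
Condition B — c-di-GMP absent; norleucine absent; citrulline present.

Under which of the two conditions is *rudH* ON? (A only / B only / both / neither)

B only

Condition A:
c-di-GMP is present, so JalS is inactive.
Norleucine is absent, so PexT is inactive.
Required activator PexT is absent, so *fubV* is not transcribed.
So FubV is not produced.
Citrulline is absent, so HaxP is active.
With repressor HaxP bound, *rudH* is not transcribed.
→ *rudH* is OFF in A.
Condition B:
c-di-GMP is absent, so JalS is active.
Norleucine is absent, so PexT is inactive.
Required activator PexT is absent, so *fubV* is not transcribed.
So FubV is not produced.
Citrulline is present, so HaxP is inactive.
No repressor is bound and JalS is active, so *rudH* is transcribed.
→ *rudH* is ON in B.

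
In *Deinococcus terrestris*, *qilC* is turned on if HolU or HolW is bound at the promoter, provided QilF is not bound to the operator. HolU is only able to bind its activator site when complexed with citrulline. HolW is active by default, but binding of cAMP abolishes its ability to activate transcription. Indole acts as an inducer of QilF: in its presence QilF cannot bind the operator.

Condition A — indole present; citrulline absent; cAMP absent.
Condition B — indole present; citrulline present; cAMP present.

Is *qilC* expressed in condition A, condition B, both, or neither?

both

Condition A:
Indole is present, so QilF is inactive.
Citrulline is absent, so HolU is inactive.
cAMP is absent, so HolW is active.
Activator HolW is present, so *qilC* is transcribed.
→ *qilC* is ON in A.
Condition B:
Indole is present, so QilF is inactive.
Citrulline is present, so HolU is active.
cAMP is present, so HolW is inactive.
Activator HolU is present, so *qilC* is transcribed.
→ *qilC* is ON in B.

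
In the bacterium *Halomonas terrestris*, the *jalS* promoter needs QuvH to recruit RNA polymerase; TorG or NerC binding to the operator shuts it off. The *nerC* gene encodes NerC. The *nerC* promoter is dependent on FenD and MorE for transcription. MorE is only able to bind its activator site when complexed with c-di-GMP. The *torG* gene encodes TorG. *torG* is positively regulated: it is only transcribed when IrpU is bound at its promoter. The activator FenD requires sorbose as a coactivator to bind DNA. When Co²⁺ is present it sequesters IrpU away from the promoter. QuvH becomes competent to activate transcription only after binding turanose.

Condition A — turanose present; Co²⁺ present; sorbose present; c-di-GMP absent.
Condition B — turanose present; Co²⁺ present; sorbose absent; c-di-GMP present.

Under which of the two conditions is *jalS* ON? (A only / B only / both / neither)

Condition A:
Turanose is present, so QuvH is active.
Co²⁺ is present, so IrpU is inactive.
Required activator IrpU is absent, so *torG* is not transcribed.
So TorG is not produced.
Sorbose is present, so FenD is active.
c-di-GMP is absent, so MorE is inactive.
Required activator MorE is absent, so *nerC* is not transcribed.
So NerC is not produced.
No repressor is bound and QuvH is active, so *jalS* is transcribed.
→ *jalS* is ON in A.
Condition B:
Turanose is present, so QuvH is active.
Co²⁺ is present, so IrpU is inactive.
Required activator IrpU is absent, so *torG* is not transcribed.
So TorG is not produced.
Sorbose is absent, so FenD is inactive.
c-di-GMP is present, so MorE is active.
Required activator FenD is absent, so *nerC* is not transcribed.
So NerC is not produced.
No repressor is bound and QuvH is active, so *jalS* is transcribed.
→ *jalS* is ON in B.

both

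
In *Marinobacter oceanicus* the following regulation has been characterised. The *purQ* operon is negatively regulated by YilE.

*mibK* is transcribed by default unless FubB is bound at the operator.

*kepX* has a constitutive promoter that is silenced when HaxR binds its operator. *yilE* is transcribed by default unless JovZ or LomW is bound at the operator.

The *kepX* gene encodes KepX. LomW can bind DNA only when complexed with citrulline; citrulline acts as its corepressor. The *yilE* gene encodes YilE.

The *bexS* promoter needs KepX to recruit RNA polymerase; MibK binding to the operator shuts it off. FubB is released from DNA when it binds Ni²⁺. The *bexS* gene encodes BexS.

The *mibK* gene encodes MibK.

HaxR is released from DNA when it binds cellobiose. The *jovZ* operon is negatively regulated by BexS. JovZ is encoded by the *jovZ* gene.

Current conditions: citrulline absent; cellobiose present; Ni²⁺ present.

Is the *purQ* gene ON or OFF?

Cellobiose is present, so HaxR is inactive.
With no repressor bound, *kepX* is transcribed.
So KepX is produced and active.
Ni²⁺ is present, so FubB is inactive.
With no repressor bound, *mibK* is transcribed.
So MibK is produced and active.
With repressor MibK bound, *bexS* is not transcribed.
So BexS is not produced.
With no repressor bound, *jovZ* is transcribed.
So JovZ is produced and active.
Citrulline is absent, so LomW is inactive.
With repressor JovZ bound, *yilE* is not transcribed.
So YilE is not produced.
With no repressor bound, *purQ* is transcribed.

ON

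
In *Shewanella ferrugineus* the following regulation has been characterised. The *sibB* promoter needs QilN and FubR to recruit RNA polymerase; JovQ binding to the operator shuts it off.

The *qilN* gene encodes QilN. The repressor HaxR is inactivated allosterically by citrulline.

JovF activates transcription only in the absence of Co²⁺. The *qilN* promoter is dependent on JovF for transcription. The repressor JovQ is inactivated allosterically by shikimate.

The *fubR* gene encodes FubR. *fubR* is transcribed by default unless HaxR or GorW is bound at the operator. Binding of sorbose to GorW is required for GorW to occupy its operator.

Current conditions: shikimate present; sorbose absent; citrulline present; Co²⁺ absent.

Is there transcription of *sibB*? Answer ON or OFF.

Shikimate is present, so JovQ is inactive.
Co²⁺ is absent, so JovF is active.
No repressor is bound and JovF is active, so *qilN* is transcribed.
So QilN is produced and active.
Citrulline is present, so HaxR is inactive.
Sorbose is absent, so GorW is inactive.
With no repressor bound, *fubR* is transcribed.
So FubR is produced and active.
No repressor is bound and QilN and FubR are active, so *sibB* is transcribed.

ON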